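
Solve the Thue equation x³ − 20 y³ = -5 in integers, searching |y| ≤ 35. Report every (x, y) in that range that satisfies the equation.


The equation is x³ - 20y³ = -5. For fixed y, x³ = 20·y³ − 5, so a solution requires the RHS to be a perfect cube.
Strategy: iterate y from -35 to 35, compute RHS = 20·y³ − 5, and check whether it is a (positive or negative) perfect cube.
Check small values of y:
  y = 0: RHS = -5 is not a perfect cube.
  y = 1: RHS = 15 is not a perfect cube.
  y = -1: RHS = -25 is not a perfect cube.
  y = 2: RHS = 155 is not a perfect cube.
  y = -2: RHS = -165 is not a perfect cube.
  y = 3: RHS = 535 is not a perfect cube.
  y = -3: RHS = -545 is not a perfect cube.
Continuing the search up to |y| = 35 finds no solutions either.
No (x, y) in the scanned range satisfies the equation.

No integer solutions with |y| ≤ 35.


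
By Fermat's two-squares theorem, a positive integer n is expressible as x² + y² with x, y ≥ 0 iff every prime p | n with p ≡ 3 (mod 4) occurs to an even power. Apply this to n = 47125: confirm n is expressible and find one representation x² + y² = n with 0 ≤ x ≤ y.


Step 1: Factor n = 47125 = 5^3 · 13 · 29.
Step 2: Check the mod-4 condition on each prime factor: 5 ≡ 1 (mod 4), exponent 3; 13 ≡ 1 (mod 4), exponent 1; 29 ≡ 1 (mod 4), exponent 1.
All primes ≡ 3 (mod 4) appear to even exponent (or don't appear), so by the two-squares theorem n IS expressible as a sum of two squares.
Step 3: Build a representation. Group n = k² · m with k = 5 and m = 5 · 13 · 29 = 1885 (a product of primes ≡ 1 (mod 4)); a representation of m scales to one of n via (k·x)² + (k·y)² = k²(x² + y²). Each prime p ≡ 1 (mod 4) is itself a sum of two squares; find a² by testing p − a² for a perfect square:
  5: 5 − 1² = 4 = 2² ⇒ 5 = 1² + 2².
  13: 13 − 1² = 12, 13 − 2² = 9 = 3² ⇒ 13 = 2² + 3².
  29: 29 − 1² = 28, 29 − 2² = 25 = 5² ⇒ 29 = 2² + 5².
  Combine using the Brahmagupta–Fibonacci identity (a² + b²)(c² + d²) = (ac − bd)² + (ad + bc)² = (ac + bd)² + (ad − bc)²:
  5 · 13 = 65: from (1² + 2²)(2² + 3²), take (1·2 − 2·3, 1·3 + 2·2) = (2 − 6, 3 + 4) = (-4, 7); dropping signs (only squares matter) gives (4, 7); check 4² + 7² = 16 + 49 = 65 ✓.
  65 · 29 = 1885: from (4² + 7²)(2² + 5²), take (4·2 − 7·5, 4·5 + 7·2) = (8 − 35, 20 + 14) = (-27, 34); dropping signs (only squares matter) gives (27, 34); check 27² + 34² = 729 + 1156 = 1885 ✓.
  Scale by k = 5: (5·27, 5·34) = (135, 170).
Step 4: Order so x ≤ y and verify: 135² + 170² = 18225 + 28900 = 47125 = n. ✓

n = 47125 = 135² + 170² (one valid representation with x ≤ y).


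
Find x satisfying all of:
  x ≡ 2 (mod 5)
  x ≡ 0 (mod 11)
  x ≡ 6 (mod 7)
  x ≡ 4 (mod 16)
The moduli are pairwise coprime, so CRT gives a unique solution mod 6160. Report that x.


Product of moduli M = 5 · 11 · 7 · 16 = 6160.
Merge one congruence at a time:
  Start: x ≡ 2 (mod 5).
  Combine with x ≡ 0 (mod 11); new modulus lcm = 55.
    Write x = 2 + 5·t and substitute into x ≡ 0 (mod 11): 5·t ≡ 0 − 2 = -2 (mod 11).
    Reduce coefficients mod 11: 5·t ≡ 9 (mod 11).
    The inverse of 5 mod 11 is 9 (since 5·9 = 45 = 4·11 + 1), so t ≡ 9·9 = 81 ≡ 4 (mod 11).
    Then x = 2 + 5·4 = 22, valid modulo lcm(5, 11) = 55: x ≡ 22 (mod 55).
  Combine with x ≡ 6 (mod 7); new modulus lcm = 385.
    Write x = 22 + 55·t and substitute into x ≡ 6 (mod 7): 55·t ≡ 6 − 22 = -16 (mod 7).
    Reduce coefficients mod 7: 6·t ≡ 5 (mod 7).
    The inverse of 6 mod 7 is 6 (since 6·6 = 36 = 5·7 + 1), so t ≡ 6·5 = 30 ≡ 2 (mod 7).
    Then x = 22 + 55·2 = 132, valid modulo lcm(55, 7) = 385: x ≡ 132 (mod 385).
  Combine with x ≡ 4 (mod 16); new modulus lcm = 6160.
    Write x = 132 + 385·t and substitute into x ≡ 4 (mod 16): 385·t ≡ 4 − 132 = -128 (mod 16).
    Reduce coefficients mod 16: 1·t ≡ 0 (mod 16).
    So t ≡ 0 (mod 16).
    Then x = 132 + 385·0 = 132, valid modulo lcm(385, 16) = 6160: x ≡ 132 (mod 6160).
Verify against each original: 132 mod 5 = 2, 132 mod 11 = 0, 132 mod 7 = 6, 132 mod 16 = 4.

x ≡ 132 (mod 6160).


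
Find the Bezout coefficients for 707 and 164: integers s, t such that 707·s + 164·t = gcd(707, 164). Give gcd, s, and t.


Euclidean algorithm on (707, 164) — divide until remainder is 0:
  707 = 4 · 164 + 51
  164 = 3 · 51 + 11
  51 = 4 · 11 + 7
  11 = 1 · 7 + 4
  7 = 1 · 4 + 3
  4 = 1 · 3 + 1
  3 = 3 · 1 + 0
gcd(707, 164) = 1.
Track Bezout coefficients alongside the remainders: start with r₀ = 707 = a·1 + b·0 (s = 1, t = 0) and r₁ = 164 = a·0 + b·1 (s = 0, t = 1); each new remainder r_{k+1} = r_{k-1} − q_k·r_k inherits s_{k+1} = s_{k-1} − q_k·s_k, t_{k+1} = t_{k-1} − q_k·t_k, so r_k = a·s_k + b·t_k at every step:
  q = 4: r = 51, s = 1 − 4·0 = 1, t = 0 − 4·1 = -4  (check: 707·1 + 164·(-4) = 51)
  q = 3: r = 11, s = 0 − 3·1 = -3, t = 1 − 3·(-4) = 13  (check: 707·(-3) + 164·13 = 11)
  q = 4: r = 7, s = 1 − 4·(-3) = 13, t = -4 − 4·13 = -56  (check: 707·13 + 164·(-56) = 7)
  q = 1: r = 4, s = -3 − 1·13 = -16, t = 13 − 1·(-56) = 69  (check: 707·(-16) + 164·69 = 4)
  q = 1: r = 3, s = 13 − 1·(-16) = 29, t = -56 − 1·69 = -125  (check: 707·29 + 164·(-125) = 3)
  q = 1: r = 1, s = -16 − 1·29 = -45, t = 69 − 1·(-125) = 194  (check: 707·(-45) + 164·194 = 1)
The row with r = 1 (the gcd) gives the Bezout coefficients s = -45, t = 194.
Result: 707 · (-45) + 164 · (194) = 1.

gcd(707, 164) = 1; s = -45, t = 194 (check: 707·(-45) + 164·194 = 1).


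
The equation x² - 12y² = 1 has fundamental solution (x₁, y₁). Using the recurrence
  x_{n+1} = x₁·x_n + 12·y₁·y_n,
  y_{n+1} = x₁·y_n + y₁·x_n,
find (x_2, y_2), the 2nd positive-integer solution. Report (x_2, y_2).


Step 1: Find the fundamental solution (x₁, y₁) of x² - 12y² = 1.
  Expand √12 as a continued fraction. a₀ = ⌊√12⌋ = 3; iterate m_{k+1} = d_k·a_k − m_k, d_{k+1} = (12 − m_{k+1}²)/d_k, a_{k+1} = ⌊(a₀ + m_{k+1})/d_{k+1}⌋ (starting m₀ = 0, d₀ = 1), with convergents p_k = a_k·p_{k-1} + p_{k-2}, q_k = a_k·q_{k-1} + q_{k-2} (p₋₁ = 1, q₋₁ = 0):
  k = 0: a₀ = 3; p₀/q₀ = 3/1; p₀² − 12·q₀² = 9 − 12 = -3.
  k = 1: m = 3, d = 3, a = ⌊(3 + 3)/3⌋ = 2; p/q = (2·3 + 1)/(2·1 + 0) = 7/2; p² − 12·q² = 49 − 48 = 1.
  The first convergent with p² − 12·q² = 1 gives the fundamental solution (x₁, y₁) = (7, 2).
Step 2: Apply the recurrence (x_{n+1}, y_{n+1}) = (x₁x_n + 12y₁y_n, x₁y_n + y₁x_n) repeatedly.
  From (x_1, y_1) = (7, 2): x_2 = 7·7 + 12·2·2 = 97; y_2 = 7·2 + 2·7 = 28.
Step 3: Verify x_2² - 12·y_2² = 9409 - 9408 = 1 (should be 1). ✓

(x_1, y_1) = (7, 2); (x_2, y_2) = (97, 28).


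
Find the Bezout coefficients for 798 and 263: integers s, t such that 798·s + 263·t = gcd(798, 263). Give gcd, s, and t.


Euclidean algorithm on (798, 263) — divide until remainder is 0:
  798 = 3 · 263 + 9
  263 = 29 · 9 + 2
  9 = 4 · 2 + 1
  2 = 2 · 1 + 0
gcd(798, 263) = 1.
Track Bezout coefficients alongside the remainders: start with r₀ = 798 = a·1 + b·0 (s = 1, t = 0) and r₁ = 263 = a·0 + b·1 (s = 0, t = 1); each new remainder r_{k+1} = r_{k-1} − q_k·r_k inherits s_{k+1} = s_{k-1} − q_k·s_k, t_{k+1} = t_{k-1} − q_k·t_k, so r_k = a·s_k + b·t_k at every step:
  q = 3: r = 9, s = 1 − 3·0 = 1, t = 0 − 3·1 = -3  (check: 798·1 + 263·(-3) = 9)
  q = 29: r = 2, s = 0 − 29·1 = -29, t = 1 − 29·(-3) = 88  (check: 798·(-29) + 263·88 = 2)
  q = 4: r = 1, s = 1 − 4·(-29) = 117, t = -3 − 4·88 = -355  (check: 798·117 + 263·(-355) = 1)
The row with r = 1 (the gcd) gives the Bezout coefficients s = 117, t = -355.
Result: 798 · (117) + 263 · (-355) = 1.

gcd(798, 263) = 1; s = 117, t = -355 (check: 798·117 + 263·(-355) = 1).


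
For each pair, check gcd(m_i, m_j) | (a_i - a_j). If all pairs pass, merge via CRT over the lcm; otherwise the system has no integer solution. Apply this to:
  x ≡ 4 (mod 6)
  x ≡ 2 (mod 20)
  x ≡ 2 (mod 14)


Moduli 6, 20, 14 are not pairwise coprime, so CRT works modulo lcm(m_i) when all pairwise compatibility conditions hold.
Pairwise compatibility: gcd(m_i, m_j) must divide a_i - a_j for every pair.
Merge one congruence at a time:
  Start: x ≡ 4 (mod 6).
  Combine with x ≡ 2 (mod 20): gcd(6, 20) = 2; 2 - 4 = -2, which IS divisible by 2, so compatible.
    Write x = 4 + 6·t and substitute into x ≡ 2 (mod 20): 6·t ≡ 2 − 4 = -2 (mod 20).
    Divide the congruence (and modulus) by g = 2: 3·t ≡ -1 (mod 10).
    Reduce coefficients mod 10: 3·t ≡ 9 (mod 10).
    The inverse of 3 mod 10 is 7 (since 3·7 = 21 = 2·10 + 1), so t ≡ 7·9 = 63 ≡ 3 (mod 10).
    Then x = 4 + 6·3 = 22, valid modulo lcm(6, 20) = 60: x ≡ 22 (mod 60).
  Combine with x ≡ 2 (mod 14): gcd(60, 14) = 2; 2 - 22 = -20, which IS divisible by 2, so compatible.
    Write x = 22 + 60·t and substitute into x ≡ 2 (mod 14): 60·t ≡ 2 − 22 = -20 (mod 14).
    Divide the congruence (and modulus) by g = 2: 30·t ≡ -10 (mod 7).
    Reduce coefficients mod 7: 2·t ≡ 4 (mod 7).
    The inverse of 2 mod 7 is 4 (since 2·4 = 8 = 1·7 + 1), so t ≡ 4·4 = 16 ≡ 2 (mod 7).
    Then x = 22 + 60·2 = 142, valid modulo lcm(60, 14) = 420: x ≡ 142 (mod 420).
Verify: 142 mod 6 = 4, 142 mod 20 = 2, 142 mod 14 = 2.

x ≡ 142 (mod 420).


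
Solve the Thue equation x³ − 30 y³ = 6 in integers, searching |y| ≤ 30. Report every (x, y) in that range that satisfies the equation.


The equation is x³ - 30y³ = 6. For fixed y, x³ = 30·y³ + 6, so a solution requires the RHS to be a perfect cube.
Strategy: iterate y from -30 to 30, compute RHS = 30·y³ + 6, and check whether it is a (positive or negative) perfect cube.
Check small values of y:
  y = 0: RHS = 6 is not a perfect cube.
  y = 1: RHS = 36 is not a perfect cube.
  y = -1: RHS = -24 is not a perfect cube.
  y = 2: RHS = 246 is not a perfect cube.
  y = -2: RHS = -234 is not a perfect cube.
  y = 3: RHS = 816 is not a perfect cube.
  y = -3: RHS = -804 is not a perfect cube.
Continuing the search up to |y| = 30 finds no solutions either.
No (x, y) in the scanned range satisfies the equation.

No integer solutions with |y| ≤ 30.


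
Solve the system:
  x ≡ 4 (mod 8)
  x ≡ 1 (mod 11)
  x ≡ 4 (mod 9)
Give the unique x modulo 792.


Moduli 8, 11, 9 are pairwise coprime; by CRT there is a unique solution modulo M = 8 · 11 · 9 = 792.
Solve pairwise, accumulating the modulus:
  Start with x ≡ 4 (mod 8).
  Combine with x ≡ 1 (mod 11): since gcd(8, 11) = 1, we get a unique residue mod 88.
    Write x = 4 + 8·t and substitute into x ≡ 1 (mod 11): 8·t ≡ 1 − 4 = -3 (mod 11).
    Reduce coefficients mod 11: 8·t ≡ 8 (mod 11).
    The inverse of 8 mod 11 is 7 (since 8·7 = 56 = 5·11 + 1), so t ≡ 7·8 = 56 ≡ 1 (mod 11).
    Then x = 4 + 8·1 = 12, valid modulo lcm(8, 11) = 88: x ≡ 12 (mod 88).
  Combine with x ≡ 4 (mod 9): since gcd(88, 9) = 1, we get a unique residue mod 792.
    Write x = 12 + 88·t and substitute into x ≡ 4 (mod 9): 88·t ≡ 4 − 12 = -8 (mod 9).
    Reduce coefficients mod 9: 7·t ≡ 1 (mod 9).
    The inverse of 7 mod 9 is 4 (since 7·4 = 28 = 3·9 + 1), so t ≡ 4·1 = 4 ≡ 4 (mod 9).
    Then x = 12 + 88·4 = 364, valid modulo lcm(88, 9) = 792: x ≡ 364 (mod 792).
Verify: 364 mod 8 = 4 ✓, 364 mod 11 = 1 ✓, 364 mod 9 = 4 ✓.

x ≡ 364 (mod 792).


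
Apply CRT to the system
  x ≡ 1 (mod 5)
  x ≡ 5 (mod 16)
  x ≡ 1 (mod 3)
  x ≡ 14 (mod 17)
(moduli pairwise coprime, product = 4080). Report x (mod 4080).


Product of moduli M = 5 · 16 · 3 · 17 = 4080.
Merge one congruence at a time:
  Start: x ≡ 1 (mod 5).
  Combine with x ≡ 5 (mod 16); new modulus lcm = 80.
    Write x = 1 + 5·t and substitute into x ≡ 5 (mod 16): 5·t ≡ 5 − 1 = 4 (mod 16).
    The inverse of 5 mod 16 is 13 (since 5·13 = 65 = 4·16 + 1), so t ≡ 13·4 = 52 ≡ 4 (mod 16).
    Then x = 1 + 5·4 = 21, valid modulo lcm(5, 16) = 80: x ≡ 21 (mod 80).
  Combine with x ≡ 1 (mod 3); new modulus lcm = 240.
    Write x = 21 + 80·t and substitute into x ≡ 1 (mod 3): 80·t ≡ 1 − 21 = -20 (mod 3).
    Reduce coefficients mod 3: 2·t ≡ 1 (mod 3).
    The inverse of 2 mod 3 is 2 (since 2·2 = 4 = 1·3 + 1), so t ≡ 2·1 = 2 ≡ 2 (mod 3).
    Then x = 21 + 80·2 = 181, valid modulo lcm(80, 3) = 240: x ≡ 181 (mod 240).
  Combine with x ≡ 14 (mod 17); new modulus lcm = 4080.
    Write x = 181 + 240·t and substitute into x ≡ 14 (mod 17): 240·t ≡ 14 − 181 = -167 (mod 17).
    Reduce coefficients mod 17: 2·t ≡ 3 (mod 17).
    The inverse of 2 mod 17 is 9 (since 2·9 = 18 = 1·17 + 1), so t ≡ 9·3 = 27 ≡ 10 (mod 17).
    Then x = 181 + 240·10 = 2581, valid modulo lcm(240, 17) = 4080: x ≡ 2581 (mod 4080).
Verify against each original: 2581 mod 5 = 1, 2581 mod 16 = 5, 2581 mod 3 = 1, 2581 mod 17 = 14.

x ≡ 2581 (mod 4080).


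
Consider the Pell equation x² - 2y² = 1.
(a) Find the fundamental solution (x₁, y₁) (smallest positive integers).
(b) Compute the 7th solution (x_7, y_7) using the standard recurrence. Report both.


Step 1: Find the fundamental solution (x₁, y₁) of x² - 2y² = 1.
  Expand √2 as a continued fraction. a₀ = ⌊√2⌋ = 1; iterate m_{k+1} = d_k·a_k − m_k, d_{k+1} = (2 − m_{k+1}²)/d_k, a_{k+1} = ⌊(a₀ + m_{k+1})/d_{k+1}⌋ (starting m₀ = 0, d₀ = 1), with convergents p_k = a_k·p_{k-1} + p_{k-2}, q_k = a_k·q_{k-1} + q_{k-2} (p₋₁ = 1, q₋₁ = 0):
  k = 0: a₀ = 1; p₀/q₀ = 1/1; p₀² − 2·q₀² = 1 − 2 = -1.
  k = 1: m = 1, d = 1, a = ⌊(1 + 1)/1⌋ = 2; p/q = (2·1 + 1)/(2·1 + 0) = 3/2; p² − 2·q² = 9 − 8 = 1.
  The first convergent with p² − 2·q² = 1 gives the fundamental solution (x₁, y₁) = (3, 2).
Step 2: Apply the recurrence (x_{n+1}, y_{n+1}) = (x₁x_n + 2y₁y_n, x₁y_n + y₁x_n) repeatedly.
  From (x_1, y_1) = (3, 2): x_2 = 3·3 + 2·2·2 = 17; y_2 = 3·2 + 2·3 = 12.
  From (x_2, y_2) = (17, 12): x_3 = 3·17 + 2·2·12 = 99; y_3 = 3·12 + 2·17 = 70.
  From (x_3, y_3) = (99, 70): x_4 = 3·99 + 2·2·70 = 577; y_4 = 3·70 + 2·99 = 408.
  From (x_4, y_4) = (577, 408): x_5 = 3·577 + 2·2·408 = 3363; y_5 = 3·408 + 2·577 = 2378.
  From (x_5, y_5) = (3363, 2378): x_6 = 3·3363 + 2·2·2378 = 19601; y_6 = 3·2378 + 2·3363 = 13860.
  From (x_6, y_6) = (19601, 13860): x_7 = 3·19601 + 2·2·13860 = 114243; y_7 = 3·13860 + 2·19601 = 80782.
Step 3: Verify x_7² - 2·y_7² = 13051463049 - 13051463048 = 1 (should be 1). ✓

(x_1, y_1) = (3, 2); (x_7, y_7) = (114243, 80782).


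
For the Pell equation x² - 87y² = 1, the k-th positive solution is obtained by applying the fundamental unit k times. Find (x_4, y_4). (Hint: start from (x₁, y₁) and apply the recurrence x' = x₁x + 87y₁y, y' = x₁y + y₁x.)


Step 1: Find the fundamental solution (x₁, y₁) of x² - 87y² = 1.
  Expand √87 as a continued fraction. a₀ = ⌊√87⌋ = 9; iterate m_{k+1} = d_k·a_k − m_k, d_{k+1} = (87 − m_{k+1}²)/d_k, a_{k+1} = ⌊(a₀ + m_{k+1})/d_{k+1}⌋ (starting m₀ = 0, d₀ = 1), with convergents p_k = a_k·p_{k-1} + p_{k-2}, q_k = a_k·q_{k-1} + q_{k-2} (p₋₁ = 1, q₋₁ = 0):
  k = 0: a₀ = 9; p₀/q₀ = 9/1; p₀² − 87·q₀² = 81 − 87 = -6.
  k = 1: m = 9, d = 6, a = ⌊(9 + 9)/6⌋ = 3; p/q = (3·9 + 1)/(3·1 + 0) = 28/3; p² − 87·q² = 784 − 783 = 1.
  The first convergent with p² − 87·q² = 1 gives the fundamental solution (x₁, y₁) = (28, 3).
Step 2: Apply the recurrence (x_{n+1}, y_{n+1}) = (x₁x_n + 87y₁y_n, x₁y_n + y₁x_n) repeatedly.
  From (x_1, y_1) = (28, 3): x_2 = 28·28 + 87·3·3 = 1567; y_2 = 28·3 + 3·28 = 168.
  From (x_2, y_2) = (1567, 168): x_3 = 28·1567 + 87·3·168 = 87724; y_3 = 28·168 + 3·1567 = 9405.
  From (x_3, y_3) = (87724, 9405): x_4 = 28·87724 + 87·3·9405 = 4910977; y_4 = 28·9405 + 3·87724 = 526512.
Step 3: Verify x_4² - 87·y_4² = 24117695094529 - 24117695094528 = 1 (should be 1). ✓

(x_1, y_1) = (28, 3); (x_4, y_4) = (4910977, 526512).


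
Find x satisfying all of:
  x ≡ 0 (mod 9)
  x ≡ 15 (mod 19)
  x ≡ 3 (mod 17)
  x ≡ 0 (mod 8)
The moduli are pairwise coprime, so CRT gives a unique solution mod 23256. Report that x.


Product of moduli M = 9 · 19 · 17 · 8 = 23256.
Merge one congruence at a time:
  Start: x ≡ 0 (mod 9).
  Combine with x ≡ 15 (mod 19); new modulus lcm = 171.
    Write x = 0 + 9·t and substitute into x ≡ 15 (mod 19): 9·t ≡ 15 − 0 = 15 (mod 19).
    The inverse of 9 mod 19 is 17 (since 9·17 = 153 = 8·19 + 1), so t ≡ 17·15 = 255 ≡ 8 (mod 19).
    Then x = 0 + 9·8 = 72, valid modulo lcm(9, 19) = 171: x ≡ 72 (mod 171).
  Combine with x ≡ 3 (mod 17); new modulus lcm = 2907.
    Write x = 72 + 171·t and substitute into x ≡ 3 (mod 17): 171·t ≡ 3 − 72 = -69 (mod 17).
    Reduce coefficients mod 17: 1·t ≡ 16 (mod 17).
    So t ≡ 16 (mod 17).
    Then x = 72 + 171·16 = 2808, valid modulo lcm(171, 17) = 2907: x ≡ 2808 (mod 2907).
  Combine with x ≡ 0 (mod 8); new modulus lcm = 23256.
    Write x = 2808 + 2907·t and substitute into x ≡ 0 (mod 8): 2907·t ≡ 0 − 2808 = -2808 (mod 8).
    Reduce coefficients mod 8: 3·t ≡ 0 (mod 8).
    The inverse of 3 mod 8 is 3 (since 3·3 = 9 = 1·8 + 1), so t ≡ 3·0 = 0 ≡ 0 (mod 8).
    Then x = 2808 + 2907·0 = 2808, valid modulo lcm(2907, 8) = 23256: x ≡ 2808 (mod 23256).
Verify against each original: 2808 mod 9 = 0, 2808 mod 19 = 15, 2808 mod 17 = 3, 2808 mod 8 = 0.

x ≡ 2808 (mod 23256).


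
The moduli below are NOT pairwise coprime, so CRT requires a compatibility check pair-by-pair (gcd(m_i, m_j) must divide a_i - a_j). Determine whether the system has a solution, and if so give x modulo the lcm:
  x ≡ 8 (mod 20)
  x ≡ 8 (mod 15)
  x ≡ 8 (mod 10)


Moduli 20, 15, 10 are not pairwise coprime, so CRT works modulo lcm(m_i) when all pairwise compatibility conditions hold.
Pairwise compatibility: gcd(m_i, m_j) must divide a_i - a_j for every pair.
Merge one congruence at a time:
  Start: x ≡ 8 (mod 20).
  Combine with x ≡ 8 (mod 15): gcd(20, 15) = 5; 8 - 8 = 0, which IS divisible by 5, so compatible.
    Write x = 8 + 20·t and substitute into x ≡ 8 (mod 15): 20·t ≡ 8 − 8 = 0 (mod 15).
    Divide the congruence (and modulus) by g = 5: 4·t ≡ 0 (mod 3).
    Reduce coefficients mod 3: 1·t ≡ 0 (mod 3).
    So t ≡ 0 (mod 3).
    Then x = 8 + 20·0 = 8, valid modulo lcm(20, 15) = 60: x ≡ 8 (mod 60).
  Combine with x ≡ 8 (mod 10): gcd(60, 10) = 10; 8 - 8 = 0, which IS divisible by 10, so compatible.
    Write x = 8 + 60·t and substitute into x ≡ 8 (mod 10): 60·t ≡ 8 − 8 = 0 (mod 10).
    Divide the congruence (and modulus) by g = 10: 6·t ≡ 0 (mod 1).
    Modulo 1 every t works; take t = 0.
    Then x = 8 + 60·0 = 8, valid modulo lcm(60, 10) = 60: x ≡ 8 (mod 60).
Verify: 8 mod 20 = 8, 8 mod 15 = 8, 8 mod 10 = 8.

x ≡ 8 (mod 60).


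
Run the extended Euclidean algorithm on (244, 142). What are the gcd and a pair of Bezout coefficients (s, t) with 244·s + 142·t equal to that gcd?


Euclidean algorithm on (244, 142) — divide until remainder is 0:
  244 = 1 · 142 + 102
  142 = 1 · 102 + 40
  102 = 2 · 40 + 22
  40 = 1 · 22 + 18
  22 = 1 · 18 + 4
  18 = 4 · 4 + 2
  4 = 2 · 2 + 0
gcd(244, 142) = 2.
Track Bezout coefficients alongside the remainders: start with r₀ = 244 = a·1 + b·0 (s = 1, t = 0) and r₁ = 142 = a·0 + b·1 (s = 0, t = 1); each new remainder r_{k+1} = r_{k-1} − q_k·r_k inherits s_{k+1} = s_{k-1} − q_k·s_k, t_{k+1} = t_{k-1} − q_k·t_k, so r_k = a·s_k + b·t_k at every step:
  q = 1: r = 102, s = 1 − 1·0 = 1, t = 0 − 1·1 = -1  (check: 244·1 + 142·(-1) = 102)
  q = 1: r = 40, s = 0 − 1·1 = -1, t = 1 − 1·(-1) = 2  (check: 244·(-1) + 142·2 = 40)
  q = 2: r = 22, s = 1 − 2·(-1) = 3, t = -1 − 2·2 = -5  (check: 244·3 + 142·(-5) = 22)
  q = 1: r = 18, s = -1 − 1·3 = -4, t = 2 − 1·(-5) = 7  (check: 244·(-4) + 142·7 = 18)
  q = 1: r = 4, s = 3 − 1·(-4) = 7, t = -5 − 1·7 = -12  (check: 244·7 + 142·(-12) = 4)
  q = 4: r = 2, s = -4 − 4·7 = -32, t = 7 − 4·(-12) = 55  (check: 244·(-32) + 142·55 = 2)
The row with r = 2 (the gcd) gives the Bezout coefficients s = -32, t = 55.
Result: 244 · (-32) + 142 · (55) = 2.

gcd(244, 142) = 2; s = -32, t = 55 (check: 244·(-32) + 142·55 = 2).


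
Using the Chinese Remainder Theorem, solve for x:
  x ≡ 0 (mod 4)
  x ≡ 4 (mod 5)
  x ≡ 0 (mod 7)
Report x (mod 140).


Moduli 4, 5, 7 are pairwise coprime; by CRT there is a unique solution modulo M = 4 · 5 · 7 = 140.
Solve pairwise, accumulating the modulus:
  Start with x ≡ 0 (mod 4).
  Combine with x ≡ 4 (mod 5): since gcd(4, 5) = 1, we get a unique residue mod 20.
    Write x = 0 + 4·t and substitute into x ≡ 4 (mod 5): 4·t ≡ 4 − 0 = 4 (mod 5).
    The inverse of 4 mod 5 is 4 (since 4·4 = 16 = 3·5 + 1), so t ≡ 4·4 = 16 ≡ 1 (mod 5).
    Then x = 0 + 4·1 = 4, valid modulo lcm(4, 5) = 20: x ≡ 4 (mod 20).
  Combine with x ≡ 0 (mod 7): since gcd(20, 7) = 1, we get a unique residue mod 140.
    Write x = 4 + 20·t and substitute into x ≡ 0 (mod 7): 20·t ≡ 0 − 4 = -4 (mod 7).
    Reduce coefficients mod 7: 6·t ≡ 3 (mod 7).
    The inverse of 6 mod 7 is 6 (since 6·6 = 36 = 5·7 + 1), so t ≡ 6·3 = 18 ≡ 4 (mod 7).
    Then x = 4 + 20·4 = 84, valid modulo lcm(20, 7) = 140: x ≡ 84 (mod 140).
Verify: 84 mod 4 = 0 ✓, 84 mod 5 = 4 ✓, 84 mod 7 = 0 ✓.

x ≡ 84 (mod 140).


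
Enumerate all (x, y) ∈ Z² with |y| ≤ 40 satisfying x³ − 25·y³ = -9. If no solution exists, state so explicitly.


The equation is x³ - 25y³ = -9. For fixed y, x³ = 25·y³ − 9, so a solution requires the RHS to be a perfect cube.
Strategy: iterate y from -40 to 40, compute RHS = 25·y³ − 9, and check whether it is a (positive or negative) perfect cube.
Check small values of y:
  y = 0: RHS = -9 is not a perfect cube.
  y = 1: RHS = 16 is not a perfect cube.
  y = -1: RHS = -34 is not a perfect cube.
  y = 2: RHS = 191 is not a perfect cube.
  y = -2: RHS = -209 is not a perfect cube.
  y = 3: RHS = 666 is not a perfect cube.
  y = -3: RHS = -684 is not a perfect cube.
Continuing the search up to |y| = 40 finds no solutions either.
No (x, y) in the scanned range satisfies the equation.

No integer solutions with |y| ≤ 40.


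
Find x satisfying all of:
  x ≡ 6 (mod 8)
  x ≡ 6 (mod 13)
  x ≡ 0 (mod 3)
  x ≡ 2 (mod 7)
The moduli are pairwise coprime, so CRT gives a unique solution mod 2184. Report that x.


Product of moduli M = 8 · 13 · 3 · 7 = 2184.
Merge one congruence at a time:
  Start: x ≡ 6 (mod 8).
  Combine with x ≡ 6 (mod 13); new modulus lcm = 104.
    Write x = 6 + 8·t and substitute into x ≡ 6 (mod 13): 8·t ≡ 6 − 6 = 0 (mod 13).
    The inverse of 8 mod 13 is 5 (since 8·5 = 40 = 3·13 + 1), so t ≡ 5·0 = 0 ≡ 0 (mod 13).
    Then x = 6 + 8·0 = 6, valid modulo lcm(8, 13) = 104: x ≡ 6 (mod 104).
  Combine with x ≡ 0 (mod 3); new modulus lcm = 312.
    Write x = 6 + 104·t and substitute into x ≡ 0 (mod 3): 104·t ≡ 0 − 6 = -6 (mod 3).
    Reduce coefficients mod 3: 2·t ≡ 0 (mod 3).
    The inverse of 2 mod 3 is 2 (since 2·2 = 4 = 1·3 + 1), so t ≡ 2·0 = 0 ≡ 0 (mod 3).
    Then x = 6 + 104·0 = 6, valid modulo lcm(104, 3) = 312: x ≡ 6 (mod 312).
  Combine with x ≡ 2 (mod 7); new modulus lcm = 2184.
    Write x = 6 + 312·t and substitute into x ≡ 2 (mod 7): 312·t ≡ 2 − 6 = -4 (mod 7).
    Reduce coefficients mod 7: 4·t ≡ 3 (mod 7).
    The inverse of 4 mod 7 is 2 (since 4·2 = 8 = 1·7 + 1), so t ≡ 2·3 = 6 ≡ 6 (mod 7).
    Then x = 6 + 312·6 = 1878, valid modulo lcm(312, 7) = 2184: x ≡ 1878 (mod 2184).
Verify against each original: 1878 mod 8 = 6, 1878 mod 13 = 6, 1878 mod 3 = 0, 1878 mod 7 = 2.

x ≡ 1878 (mod 2184).


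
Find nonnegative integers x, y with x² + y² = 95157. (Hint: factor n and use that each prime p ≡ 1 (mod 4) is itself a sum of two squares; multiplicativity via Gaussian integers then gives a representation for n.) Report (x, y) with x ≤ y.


Step 1: Factor n = 95157 = 3^2 · 97 · 109.
Step 2: Check the mod-4 condition on each prime factor: 3 ≡ 3 (mod 4), exponent 2 (must be even); 97 ≡ 1 (mod 4), exponent 1; 109 ≡ 1 (mod 4), exponent 1.
All primes ≡ 3 (mod 4) appear to even exponent (or don't appear), so by the two-squares theorem n IS expressible as a sum of two squares.
Step 3: Build a representation. Group n = k² · m with k = 3 and m = 97 · 109 = 10573 (a product of primes ≡ 1 (mod 4)); a representation of m scales to one of n via (k·x)² + (k·y)² = k²(x² + y²). Each prime p ≡ 1 (mod 4) is itself a sum of two squares; find a² by testing p − a² for a perfect square:
  97: 97 − 1² = 96, 97 − 2² = 93, 97 − 3² = 88, 97 − 4² = 81 = 9² ⇒ 97 = 4² + 9².
  109: 109 − 1² = 108, 109 − 2² = 105, 109 − 3² = 100 = 10² ⇒ 109 = 3² + 10².
  Combine using the Brahmagupta–Fibonacci identity (a² + b²)(c² + d²) = (ac − bd)² + (ad + bc)² = (ac + bd)² + (ad − bc)²:
  97 · 109 = 10573: from (4² + 9²)(3² + 10²), take (4·3 − 9·10, 4·10 + 9·3) = (12 − 90, 40 + 27) = (-78, 67); dropping signs (only squares matter) gives (78, 67); check 78² + 67² = 6084 + 4489 = 10573 ✓.
  Scale by k = 3: (3·78, 3·67) = (234, 201).
Step 4: Order so x ≤ y and verify: 201² + 234² = 40401 + 54756 = 95157 = n. ✓

n = 95157 = 201² + 234² (one valid representation with x ≤ y).


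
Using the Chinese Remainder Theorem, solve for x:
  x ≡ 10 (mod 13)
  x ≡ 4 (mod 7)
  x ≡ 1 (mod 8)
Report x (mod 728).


Moduli 13, 7, 8 are pairwise coprime; by CRT there is a unique solution modulo M = 13 · 7 · 8 = 728.
Solve pairwise, accumulating the modulus:
  Start with x ≡ 10 (mod 13).
  Combine with x ≡ 4 (mod 7): since gcd(13, 7) = 1, we get a unique residue mod 91.
    Write x = 10 + 13·t and substitute into x ≡ 4 (mod 7): 13·t ≡ 4 − 10 = -6 (mod 7).
    Reduce coefficients mod 7: 6·t ≡ 1 (mod 7).
    The inverse of 6 mod 7 is 6 (since 6·6 = 36 = 5·7 + 1), so t ≡ 6·1 = 6 ≡ 6 (mod 7).
    Then x = 10 + 13·6 = 88, valid modulo lcm(13, 7) = 91: x ≡ 88 (mod 91).
  Combine with x ≡ 1 (mod 8): since gcd(91, 8) = 1, we get a unique residue mod 728.
    Write x = 88 + 91·t and substitute into x ≡ 1 (mod 8): 91·t ≡ 1 − 88 = -87 (mod 8).
    Reduce coefficients mod 8: 3·t ≡ 1 (mod 8).
    The inverse of 3 mod 8 is 3 (since 3·3 = 9 = 1·8 + 1), so t ≡ 3·1 = 3 ≡ 3 (mod 8).
    Then x = 88 + 91·3 = 361, valid modulo lcm(91, 8) = 728: x ≡ 361 (mod 728).
Verify: 361 mod 13 = 10 ✓, 361 mod 7 = 4 ✓, 361 mod 8 = 1 ✓.

x ≡ 361 (mod 728).


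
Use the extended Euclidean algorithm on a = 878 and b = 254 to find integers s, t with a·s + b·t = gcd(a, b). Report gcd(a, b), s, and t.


Euclidean algorithm on (878, 254) — divide until remainder is 0:
  878 = 3 · 254 + 116
  254 = 2 · 116 + 22
  116 = 5 · 22 + 6
  22 = 3 · 6 + 4
  6 = 1 · 4 + 2
  4 = 2 · 2 + 0
gcd(878, 254) = 2.
Track Bezout coefficients alongside the remainders: start with r₀ = 878 = a·1 + b·0 (s = 1, t = 0) and r₁ = 254 = a·0 + b·1 (s = 0, t = 1); each new remainder r_{k+1} = r_{k-1} − q_k·r_k inherits s_{k+1} = s_{k-1} − q_k·s_k, t_{k+1} = t_{k-1} − q_k·t_k, so r_k = a·s_k + b·t_k at every step:
  q = 3: r = 116, s = 1 − 3·0 = 1, t = 0 − 3·1 = -3  (check: 878·1 + 254·(-3) = 116)
  q = 2: r = 22, s = 0 − 2·1 = -2, t = 1 − 2·(-3) = 7  (check: 878·(-2) + 254·7 = 22)
  q = 5: r = 6, s = 1 − 5·(-2) = 11, t = -3 − 5·7 = -38  (check: 878·11 + 254·(-38) = 6)
  q = 3: r = 4, s = -2 − 3·11 = -35, t = 7 − 3·(-38) = 121  (check: 878·(-35) + 254·121 = 4)
  q = 1: r = 2, s = 11 − 1·(-35) = 46, t = -38 − 1·121 = -159  (check: 878·46 + 254·(-159) = 2)
The row with r = 2 (the gcd) gives the Bezout coefficients s = 46, t = -159.
Result: 878 · (46) + 254 · (-159) = 2.

gcd(878, 254) = 2; s = 46, t = -159 (check: 878·46 + 254·(-159) = 2).


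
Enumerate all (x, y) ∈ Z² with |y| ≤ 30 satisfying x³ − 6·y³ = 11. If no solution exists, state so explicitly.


The equation is x³ - 6y³ = 11. For fixed y, x³ = 6·y³ + 11, so a solution requires the RHS to be a perfect cube.
Strategy: iterate y from -30 to 30, compute RHS = 6·y³ + 11, and check whether it is a (positive or negative) perfect cube.
Check small values of y:
  y = 0: RHS = 11 is not a perfect cube.
  y = 1: RHS = 17 is not a perfect cube.
  y = -1: RHS = 5 is not a perfect cube.
  y = 2: RHS = 59 is not a perfect cube.
  y = -2: RHS = -37 is not a perfect cube.
  y = 3: RHS = 173 is not a perfect cube.
  y = -3: RHS = -151 is not a perfect cube.
Continuing the search up to |y| = 30 finds no solutions either.
No (x, y) in the scanned range satisfies the equation.

No integer solutions with |y| ≤ 30.


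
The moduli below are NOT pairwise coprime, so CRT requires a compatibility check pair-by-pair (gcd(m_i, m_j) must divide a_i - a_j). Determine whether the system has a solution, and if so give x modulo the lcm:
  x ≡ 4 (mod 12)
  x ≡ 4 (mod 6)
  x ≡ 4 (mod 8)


Moduli 12, 6, 8 are not pairwise coprime, so CRT works modulo lcm(m_i) when all pairwise compatibility conditions hold.
Pairwise compatibility: gcd(m_i, m_j) must divide a_i - a_j for every pair.
Merge one congruence at a time:
  Start: x ≡ 4 (mod 12).
  Combine with x ≡ 4 (mod 6): gcd(12, 6) = 6; 4 - 4 = 0, which IS divisible by 6, so compatible.
    Write x = 4 + 12·t and substitute into x ≡ 4 (mod 6): 12·t ≡ 4 − 4 = 0 (mod 6).
    Divide the congruence (and modulus) by g = 6: 2·t ≡ 0 (mod 1).
    Modulo 1 every t works; take t = 0.
    Then x = 4 + 12·0 = 4, valid modulo lcm(12, 6) = 12: x ≡ 4 (mod 12).
  Combine with x ≡ 4 (mod 8): gcd(12, 8) = 4; 4 - 4 = 0, which IS divisible by 4, so compatible.
    Write x = 4 + 12·t and substitute into x ≡ 4 (mod 8): 12·t ≡ 4 − 4 = 0 (mod 8).
    Divide the congruence (and modulus) by g = 4: 3·t ≡ 0 (mod 2).
    Reduce coefficients mod 2: 1·t ≡ 0 (mod 2).
    So t ≡ 0 (mod 2).
    Then x = 4 + 12·0 = 4, valid modulo lcm(12, 8) = 24: x ≡ 4 (mod 24).
Verify: 4 mod 12 = 4, 4 mod 6 = 4, 4 mod 8 = 4.

x ≡ 4 (mod 24).


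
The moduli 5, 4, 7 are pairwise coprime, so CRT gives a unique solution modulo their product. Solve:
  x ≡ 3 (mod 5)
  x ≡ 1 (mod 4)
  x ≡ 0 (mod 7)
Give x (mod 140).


Moduli 5, 4, 7 are pairwise coprime; by CRT there is a unique solution modulo M = 5 · 4 · 7 = 140.
Solve pairwise, accumulating the modulus:
  Start with x ≡ 3 (mod 5).
  Combine with x ≡ 1 (mod 4): since gcd(5, 4) = 1, we get a unique residue mod 20.
    Write x = 3 + 5·t and substitute into x ≡ 1 (mod 4): 5·t ≡ 1 − 3 = -2 (mod 4).
    Reduce coefficients mod 4: 1·t ≡ 2 (mod 4).
    So t ≡ 2 (mod 4).
    Then x = 3 + 5·2 = 13, valid modulo lcm(5, 4) = 20: x ≡ 13 (mod 20).
  Combine with x ≡ 0 (mod 7): since gcd(20, 7) = 1, we get a unique residue mod 140.
    Write x = 13 + 20·t and substitute into x ≡ 0 (mod 7): 20·t ≡ 0 − 13 = -13 (mod 7).
    Reduce coefficients mod 7: 6·t ≡ 1 (mod 7).
    The inverse of 6 mod 7 is 6 (since 6·6 = 36 = 5·7 + 1), so t ≡ 6·1 = 6 ≡ 6 (mod 7).
    Then x = 13 + 20·6 = 133, valid modulo lcm(20, 7) = 140: x ≡ 133 (mod 140).
Verify: 133 mod 5 = 3 ✓, 133 mod 4 = 1 ✓, 133 mod 7 = 0 ✓.

x ≡ 133 (mod 140).


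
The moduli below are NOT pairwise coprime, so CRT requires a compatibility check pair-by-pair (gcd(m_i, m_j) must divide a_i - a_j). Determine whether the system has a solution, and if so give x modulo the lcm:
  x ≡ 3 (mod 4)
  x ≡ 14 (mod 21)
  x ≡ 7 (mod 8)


Moduli 4, 21, 8 are not pairwise coprime, so CRT works modulo lcm(m_i) when all pairwise compatibility conditions hold.
Pairwise compatibility: gcd(m_i, m_j) must divide a_i - a_j for every pair.
Merge one congruence at a time:
  Start: x ≡ 3 (mod 4).
  Combine with x ≡ 14 (mod 21): gcd(4, 21) = 1; 14 - 3 = 11, which IS divisible by 1, so compatible.
    Write x = 3 + 4·t and substitute into x ≡ 14 (mod 21): 4·t ≡ 14 − 3 = 11 (mod 21).
    The inverse of 4 mod 21 is 16 (since 4·16 = 64 = 3·21 + 1), so t ≡ 16·11 = 176 ≡ 8 (mod 21).
    Then x = 3 + 4·8 = 35, valid modulo lcm(4, 21) = 84: x ≡ 35 (mod 84).
  Combine with x ≡ 7 (mod 8): gcd(84, 8) = 4; 7 - 35 = -28, which IS divisible by 4, so compatible.
    Write x = 35 + 84·t and substitute into x ≡ 7 (mod 8): 84·t ≡ 7 − 35 = -28 (mod 8).
    Divide the congruence (and modulus) by g = 4: 21·t ≡ -7 (mod 2).
    Reduce coefficients mod 2: 1·t ≡ 1 (mod 2).
    So t ≡ 1 (mod 2).
    Then x = 35 + 84·1 = 119, valid modulo lcm(84, 8) = 168: x ≡ 119 (mod 168).
Verify: 119 mod 4 = 3, 119 mod 21 = 14, 119 mod 8 = 7.

x ≡ 119 (mod 168).


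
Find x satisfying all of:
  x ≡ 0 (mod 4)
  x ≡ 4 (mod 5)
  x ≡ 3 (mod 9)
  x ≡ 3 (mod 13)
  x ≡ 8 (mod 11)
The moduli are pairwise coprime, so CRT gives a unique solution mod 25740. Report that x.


Product of moduli M = 4 · 5 · 9 · 13 · 11 = 25740.
Merge one congruence at a time:
  Start: x ≡ 0 (mod 4).
  Combine with x ≡ 4 (mod 5); new modulus lcm = 20.
    Write x = 0 + 4·t and substitute into x ≡ 4 (mod 5): 4·t ≡ 4 − 0 = 4 (mod 5).
    The inverse of 4 mod 5 is 4 (since 4·4 = 16 = 3·5 + 1), so t ≡ 4·4 = 16 ≡ 1 (mod 5).
    Then x = 0 + 4·1 = 4, valid modulo lcm(4, 5) = 20: x ≡ 4 (mod 20).
  Combine with x ≡ 3 (mod 9); new modulus lcm = 180.
    Write x = 4 + 20·t and substitute into x ≡ 3 (mod 9): 20·t ≡ 3 − 4 = -1 (mod 9).
    Reduce coefficients mod 9: 2·t ≡ 8 (mod 9).
    The inverse of 2 mod 9 is 5 (since 2·5 = 10 = 1·9 + 1), so t ≡ 5·8 = 40 ≡ 4 (mod 9).
    Then x = 4 + 20·4 = 84, valid modulo lcm(20, 9) = 180: x ≡ 84 (mod 180).
  Combine with x ≡ 3 (mod 13); new modulus lcm = 2340.
    Write x = 84 + 180·t and substitute into x ≡ 3 (mod 13): 180·t ≡ 3 − 84 = -81 (mod 13).
    Reduce coefficients mod 13: 11·t ≡ 10 (mod 13).
    The inverse of 11 mod 13 is 6 (since 11·6 = 66 = 5·13 + 1), so t ≡ 6·10 = 60 ≡ 8 (mod 13).
    Then x = 84 + 180·8 = 1524, valid modulo lcm(180, 13) = 2340: x ≡ 1524 (mod 2340).
  Combine with x ≡ 8 (mod 11); new modulus lcm = 25740.
    Write x = 1524 + 2340·t and substitute into x ≡ 8 (mod 11): 2340·t ≡ 8 − 1524 = -1516 (mod 11).
    Reduce coefficients mod 11: 8·t ≡ 2 (mod 11).
    The inverse of 8 mod 11 is 7 (since 8·7 = 56 = 5·11 + 1), so t ≡ 7·2 = 14 ≡ 3 (mod 11).
    Then x = 1524 + 2340·3 = 8544, valid modulo lcm(2340, 11) = 25740: x ≡ 8544 (mod 25740).
Verify against each original: 8544 mod 4 = 0, 8544 mod 5 = 4, 8544 mod 9 = 3, 8544 mod 13 = 3, 8544 mod 11 = 8.

x ≡ 8544 (mod 25740).


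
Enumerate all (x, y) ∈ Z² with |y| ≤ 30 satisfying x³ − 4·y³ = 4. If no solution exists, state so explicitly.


The equation is x³ - 4y³ = 4. For fixed y, x³ = 4·y³ + 4, so a solution requires the RHS to be a perfect cube.
Strategy: iterate y from -30 to 30, compute RHS = 4·y³ + 4, and check whether it is a (positive or negative) perfect cube.
Check small values of y:
  y = 0: RHS = 4 is not a perfect cube.
  y = 1: RHS = 8 = (2)³ ⇒ x = 2 works.
  y = -1: RHS = 0 = (0)³ ⇒ x = 0 works.
  y = 2: RHS = 36 is not a perfect cube.
  y = -2: RHS = -28 is not a perfect cube.
  y = 3: RHS = 112 is not a perfect cube.
  y = -3: RHS = -104 is not a perfect cube.
Continuing the search up to |y| = 30 finds no further solutions beyond those listed.
Collected solutions: (0, -1), (2, 1).

Solutions (with |y| ≤ 30): (0, -1), (2, 1).


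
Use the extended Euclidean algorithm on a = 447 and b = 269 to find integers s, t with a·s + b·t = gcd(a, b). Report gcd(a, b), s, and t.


Euclidean algorithm on (447, 269) — divide until remainder is 0:
  447 = 1 · 269 + 178
  269 = 1 · 178 + 91
  178 = 1 · 91 + 87
  91 = 1 · 87 + 4
  87 = 21 · 4 + 3
  4 = 1 · 3 + 1
  3 = 3 · 1 + 0
gcd(447, 269) = 1.
Track Bezout coefficients alongside the remainders: start with r₀ = 447 = a·1 + b·0 (s = 1, t = 0) and r₁ = 269 = a·0 + b·1 (s = 0, t = 1); each new remainder r_{k+1} = r_{k-1} − q_k·r_k inherits s_{k+1} = s_{k-1} − q_k·s_k, t_{k+1} = t_{k-1} − q_k·t_k, so r_k = a·s_k + b·t_k at every step:
  q = 1: r = 178, s = 1 − 1·0 = 1, t = 0 − 1·1 = -1  (check: 447·1 + 269·(-1) = 178)
  q = 1: r = 91, s = 0 − 1·1 = -1, t = 1 − 1·(-1) = 2  (check: 447·(-1) + 269·2 = 91)
  q = 1: r = 87, s = 1 − 1·(-1) = 2, t = -1 − 1·2 = -3  (check: 447·2 + 269·(-3) = 87)
  q = 1: r = 4, s = -1 − 1·2 = -3, t = 2 − 1·(-3) = 5  (check: 447·(-3) + 269·5 = 4)
  q = 21: r = 3, s = 2 − 21·(-3) = 65, t = -3 − 21·5 = -108  (check: 447·65 + 269·(-108) = 3)
  q = 1: r = 1, s = -3 − 1·65 = -68, t = 5 − 1·(-108) = 113  (check: 447·(-68) + 269·113 = 1)
The row with r = 1 (the gcd) gives the Bezout coefficients s = -68, t = 113.
Result: 447 · (-68) + 269 · (113) = 1.

gcd(447, 269) = 1; s = -68, t = 113 (check: 447·(-68) + 269·113 = 1).


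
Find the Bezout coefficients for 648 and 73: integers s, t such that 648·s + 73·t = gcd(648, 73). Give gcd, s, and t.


Euclidean algorithm on (648, 73) — divide until remainder is 0:
  648 = 8 · 73 + 64
  73 = 1 · 64 + 9
  64 = 7 · 9 + 1
  9 = 9 · 1 + 0
gcd(648, 73) = 1.
Track Bezout coefficients alongside the remainders: start with r₀ = 648 = a·1 + b·0 (s = 1, t = 0) and r₁ = 73 = a·0 + b·1 (s = 0, t = 1); each new remainder r_{k+1} = r_{k-1} − q_k·r_k inherits s_{k+1} = s_{k-1} − q_k·s_k, t_{k+1} = t_{k-1} − q_k·t_k, so r_k = a·s_k + b·t_k at every step:
  q = 8: r = 64, s = 1 − 8·0 = 1, t = 0 − 8·1 = -8  (check: 648·1 + 73·(-8) = 64)
  q = 1: r = 9, s = 0 − 1·1 = -1, t = 1 − 1·(-8) = 9  (check: 648·(-1) + 73·9 = 9)
  q = 7: r = 1, s = 1 − 7·(-1) = 8, t = -8 − 7·9 = -71  (check: 648·8 + 73·(-71) = 1)
The row with r = 1 (the gcd) gives the Bezout coefficients s = 8, t = -71.
Result: 648 · (8) + 73 · (-71) = 1.

gcd(648, 73) = 1; s = 8, t = -71 (check: 648·8 + 73·(-71) = 1).


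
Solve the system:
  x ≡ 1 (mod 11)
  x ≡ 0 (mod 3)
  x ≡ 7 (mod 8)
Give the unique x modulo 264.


Moduli 11, 3, 8 are pairwise coprime; by CRT there is a unique solution modulo M = 11 · 3 · 8 = 264.
Solve pairwise, accumulating the modulus:
  Start with x ≡ 1 (mod 11).
  Combine with x ≡ 0 (mod 3): since gcd(11, 3) = 1, we get a unique residue mod 33.
    Write x = 1 + 11·t and substitute into x ≡ 0 (mod 3): 11·t ≡ 0 − 1 = -1 (mod 3).
    Reduce coefficients mod 3: 2·t ≡ 2 (mod 3).
    The inverse of 2 mod 3 is 2 (since 2·2 = 4 = 1·3 + 1), so t ≡ 2·2 = 4 ≡ 1 (mod 3).
    Then x = 1 + 11·1 = 12, valid modulo lcm(11, 3) = 33: x ≡ 12 (mod 33).
  Combine with x ≡ 7 (mod 8): since gcd(33, 8) = 1, we get a unique residue mod 264.
    Write x = 12 + 33·t and substitute into x ≡ 7 (mod 8): 33·t ≡ 7 − 12 = -5 (mod 8).
    Reduce coefficients mod 8: 1·t ≡ 3 (mod 8).
    So t ≡ 3 (mod 8).
    Then x = 12 + 33·3 = 111, valid modulo lcm(33, 8) = 264: x ≡ 111 (mod 264).
Verify: 111 mod 11 = 1 ✓, 111 mod 3 = 0 ✓, 111 mod 8 = 7 ✓.

x ≡ 111 (mod 264).


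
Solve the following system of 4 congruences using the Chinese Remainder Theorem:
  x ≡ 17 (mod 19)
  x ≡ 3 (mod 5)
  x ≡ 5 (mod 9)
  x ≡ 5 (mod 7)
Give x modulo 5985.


Product of moduli M = 19 · 5 · 9 · 7 = 5985.
Merge one congruence at a time:
  Start: x ≡ 17 (mod 19).
  Combine with x ≡ 3 (mod 5); new modulus lcm = 95.
    Write x = 17 + 19·t and substitute into x ≡ 3 (mod 5): 19·t ≡ 3 − 17 = -14 (mod 5).
    Reduce coefficients mod 5: 4·t ≡ 1 (mod 5).
    The inverse of 4 mod 5 is 4 (since 4·4 = 16 = 3·5 + 1), so t ≡ 4·1 = 4 ≡ 4 (mod 5).
    Then x = 17 + 19·4 = 93, valid modulo lcm(19, 5) = 95: x ≡ 93 (mod 95).
  Combine with x ≡ 5 (mod 9); new modulus lcm = 855.
    Write x = 93 + 95·t and substitute into x ≡ 5 (mod 9): 95·t ≡ 5 − 93 = -88 (mod 9).
    Reduce coefficients mod 9: 5·t ≡ 2 (mod 9).
    The inverse of 5 mod 9 is 2 (since 5·2 = 10 = 1·9 + 1), so t ≡ 2·2 = 4 ≡ 4 (mod 9).
    Then x = 93 + 95·4 = 473, valid modulo lcm(95, 9) = 855: x ≡ 473 (mod 855).
  Combine with x ≡ 5 (mod 7); new modulus lcm = 5985.
    Write x = 473 + 855·t and substitute into x ≡ 5 (mod 7): 855·t ≡ 5 − 473 = -468 (mod 7).
    Reduce coefficients mod 7: 1·t ≡ 1 (mod 7).
    So t ≡ 1 (mod 7).
    Then x = 473 + 855·1 = 1328, valid modulo lcm(855, 7) = 5985: x ≡ 1328 (mod 5985).
Verify against each original: 1328 mod 19 = 17, 1328 mod 5 = 3, 1328 mod 9 = 5, 1328 mod 7 = 5.

x ≡ 1328 (mod 5985).
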